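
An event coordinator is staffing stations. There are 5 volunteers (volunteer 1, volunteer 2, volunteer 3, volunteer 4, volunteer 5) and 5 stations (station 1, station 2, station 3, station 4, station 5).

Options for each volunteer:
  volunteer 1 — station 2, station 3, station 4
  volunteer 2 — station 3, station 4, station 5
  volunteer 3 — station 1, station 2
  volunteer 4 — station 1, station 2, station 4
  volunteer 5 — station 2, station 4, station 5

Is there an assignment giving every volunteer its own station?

For example, pair volunteer 1→station 3, volunteer 2→station 5, volunteer 3→station 1, volunteer 4→station 4, volunteer 5→station 2.
All 5 volunteers are covered.

Yes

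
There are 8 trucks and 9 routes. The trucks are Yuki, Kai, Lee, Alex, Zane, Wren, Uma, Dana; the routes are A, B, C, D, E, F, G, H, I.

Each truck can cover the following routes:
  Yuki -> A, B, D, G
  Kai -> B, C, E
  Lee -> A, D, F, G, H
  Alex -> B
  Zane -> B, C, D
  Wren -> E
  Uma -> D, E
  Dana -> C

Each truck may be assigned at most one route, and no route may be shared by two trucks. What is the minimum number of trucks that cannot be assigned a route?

2

A valid assignment of size 6: Yuki→G, Kai→C, Lee→A, Alex→B, Zane→D, Wren→E.
The set {Kai, Alex, Zane, Wren, Uma, Dana} has only 4 neighbours ({B, C, D, E}), so by Hall's theorem at most 6 of the 8 trucks can be matched.
That matches 6 of the 8, leaving 2 unmatched; no matching can do better.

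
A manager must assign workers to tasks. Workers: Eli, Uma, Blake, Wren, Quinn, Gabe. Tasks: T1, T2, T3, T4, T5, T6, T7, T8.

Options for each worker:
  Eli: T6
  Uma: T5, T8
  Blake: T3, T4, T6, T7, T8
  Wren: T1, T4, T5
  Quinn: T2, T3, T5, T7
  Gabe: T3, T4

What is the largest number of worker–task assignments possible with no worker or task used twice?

6

For example, pair Eli-T6, Uma-T8, Blake-T7, Wren-T1, Quinn-T5, Gabe-T4.
All 6 workers are matched, so no larger matching exists.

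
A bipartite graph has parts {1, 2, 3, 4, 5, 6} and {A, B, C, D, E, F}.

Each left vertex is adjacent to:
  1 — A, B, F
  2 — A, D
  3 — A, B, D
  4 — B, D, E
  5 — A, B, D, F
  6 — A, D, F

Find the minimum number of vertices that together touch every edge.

The 5 edges 1–F, 2–A, 3–D, 4–E, 5–B form a matching, so any vertex cover needs at least 5 vertices (one per matched edge).
Conversely {4, A, B, D, F} meets every edge and has exactly 5 vertices, so 5 is optimal.

5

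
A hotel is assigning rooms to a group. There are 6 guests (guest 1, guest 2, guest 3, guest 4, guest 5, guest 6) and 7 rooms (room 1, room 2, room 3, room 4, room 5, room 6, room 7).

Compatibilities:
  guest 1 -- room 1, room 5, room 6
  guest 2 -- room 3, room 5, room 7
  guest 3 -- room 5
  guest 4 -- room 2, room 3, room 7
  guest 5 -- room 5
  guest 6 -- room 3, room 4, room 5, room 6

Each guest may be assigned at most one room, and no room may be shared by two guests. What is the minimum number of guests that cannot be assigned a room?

For example, pair guest 1→room 6, guest 2→room 7, guest 3→room 5, guest 4→room 2, guest 6→room 3.
The set {guest 3, guest 5} has only 1 neighbour ({room 5}), so by Hall's theorem at most 5 of the 6 guests can be matched.
That matches 5 of the 6, leaving 1 unmatched; no matching can do better.

1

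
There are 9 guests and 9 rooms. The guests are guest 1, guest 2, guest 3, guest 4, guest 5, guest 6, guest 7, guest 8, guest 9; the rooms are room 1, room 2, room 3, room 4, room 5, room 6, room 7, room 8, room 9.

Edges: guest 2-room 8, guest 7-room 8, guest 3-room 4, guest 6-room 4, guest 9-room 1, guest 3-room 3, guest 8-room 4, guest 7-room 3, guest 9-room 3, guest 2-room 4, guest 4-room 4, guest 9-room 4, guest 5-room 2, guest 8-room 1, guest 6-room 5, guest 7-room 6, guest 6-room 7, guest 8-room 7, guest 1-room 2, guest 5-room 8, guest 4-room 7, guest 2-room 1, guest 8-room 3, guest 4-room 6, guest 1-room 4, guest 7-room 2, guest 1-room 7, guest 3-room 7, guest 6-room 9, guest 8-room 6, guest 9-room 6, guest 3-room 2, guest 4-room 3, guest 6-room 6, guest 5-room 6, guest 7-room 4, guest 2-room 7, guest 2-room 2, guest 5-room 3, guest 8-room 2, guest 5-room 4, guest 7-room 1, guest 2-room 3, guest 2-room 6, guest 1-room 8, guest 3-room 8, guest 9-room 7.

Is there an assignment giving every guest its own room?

The set {guest 1, guest 2, guest 3, guest 4, guest 5, guest 7, guest 8, guest 9} has only 7 neighbours ({room 1, room 2, room 3, room 4, room 6, room 7, room 8}), so by Hall's theorem at most 8 of the 9 guests can be matched.
Hence no matching covers every guest.

No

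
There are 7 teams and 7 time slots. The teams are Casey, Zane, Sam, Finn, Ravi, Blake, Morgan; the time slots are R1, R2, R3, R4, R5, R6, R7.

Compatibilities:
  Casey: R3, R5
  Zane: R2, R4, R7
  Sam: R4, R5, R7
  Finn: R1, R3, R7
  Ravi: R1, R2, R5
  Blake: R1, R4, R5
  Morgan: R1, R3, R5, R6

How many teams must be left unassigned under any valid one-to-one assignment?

0

For example, pair Casey→R5, Zane→R2, Sam→R7, Finn→R3, Ravi→R1, Blake→R4, Morgan→R6.
All 7 teams are matched, so no larger matching exists.
That matches 7 of the 7, leaving 0 unmatched; no matching can do better.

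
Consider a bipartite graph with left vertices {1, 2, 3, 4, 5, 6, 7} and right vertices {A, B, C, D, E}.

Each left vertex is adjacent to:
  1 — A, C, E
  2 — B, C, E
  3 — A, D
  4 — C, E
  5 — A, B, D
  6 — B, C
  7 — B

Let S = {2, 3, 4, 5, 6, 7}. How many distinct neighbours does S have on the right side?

5

The union of neighbours of {2, 3, 4, 5, 6, 7} is {A, B, C, D, E}, which has 5 elements.
Since |N(S)| = 5 < |S| = 6, Hall's condition fails for this subset.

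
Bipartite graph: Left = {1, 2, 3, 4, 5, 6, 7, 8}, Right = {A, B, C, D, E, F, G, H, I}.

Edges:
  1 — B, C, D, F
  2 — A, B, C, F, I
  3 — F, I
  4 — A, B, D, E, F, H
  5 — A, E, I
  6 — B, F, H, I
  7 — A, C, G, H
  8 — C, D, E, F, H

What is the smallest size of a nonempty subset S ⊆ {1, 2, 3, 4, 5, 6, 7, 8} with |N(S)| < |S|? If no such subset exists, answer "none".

A matching saturating every left vertex exists, for instance 1→C, 2→B, 3→F, 4→A, 5→I, 6→H, 7→G, 8→E.
By Hall's marriage theorem, this means |N(S)| ≥ |S| for every subset S, so no violating subset exists.

none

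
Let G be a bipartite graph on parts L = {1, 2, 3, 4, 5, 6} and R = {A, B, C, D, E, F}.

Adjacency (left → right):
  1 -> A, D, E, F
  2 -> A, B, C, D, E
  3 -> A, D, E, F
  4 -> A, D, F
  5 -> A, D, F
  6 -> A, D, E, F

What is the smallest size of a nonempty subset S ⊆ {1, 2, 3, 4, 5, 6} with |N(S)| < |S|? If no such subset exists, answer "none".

Take S = {1, 3, 4, 5, 6}. Its neighbourhood is {A, D, E, F}, so |N(S)| = 4 < |S| = 5.
Every subset of size less than 5 has at least as many neighbours as members, so 5 is the minimum.

5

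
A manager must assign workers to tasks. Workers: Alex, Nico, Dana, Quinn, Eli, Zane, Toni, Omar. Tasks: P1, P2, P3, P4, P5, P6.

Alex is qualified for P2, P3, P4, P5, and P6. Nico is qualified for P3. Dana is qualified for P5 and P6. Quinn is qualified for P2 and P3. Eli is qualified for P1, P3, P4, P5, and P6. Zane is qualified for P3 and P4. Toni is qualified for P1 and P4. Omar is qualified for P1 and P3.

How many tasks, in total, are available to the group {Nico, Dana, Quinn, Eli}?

6

The union of neighbours of {Nico, Dana, Quinn, Eli} is {P1, P2, P3, P4, P5, P6}, which has 6 elements.
Since |N(S)| = 6 ≥ |S| = 4, Hall's condition holds for this subset.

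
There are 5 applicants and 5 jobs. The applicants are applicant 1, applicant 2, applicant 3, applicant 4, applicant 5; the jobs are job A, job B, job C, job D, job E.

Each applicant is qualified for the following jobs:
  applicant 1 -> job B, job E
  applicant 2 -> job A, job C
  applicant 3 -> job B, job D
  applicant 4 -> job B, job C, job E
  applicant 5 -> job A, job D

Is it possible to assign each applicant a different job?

Yes

For example, pair applicant 1-job B, applicant 2-job C, applicant 3-job D, applicant 4-job E, applicant 5-job A.
Every applicant is matched, so this is a perfect matching.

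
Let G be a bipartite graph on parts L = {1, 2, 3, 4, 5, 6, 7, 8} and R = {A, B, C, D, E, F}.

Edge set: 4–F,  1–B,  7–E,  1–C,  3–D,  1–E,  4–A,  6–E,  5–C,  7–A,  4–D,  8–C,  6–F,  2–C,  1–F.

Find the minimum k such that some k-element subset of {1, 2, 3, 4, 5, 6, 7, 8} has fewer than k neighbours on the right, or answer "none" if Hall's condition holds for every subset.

Take S = {2, 5}. Its neighbourhood is {C}, so |N(S)| = 1 < |S| = 2.
No single vertex violates Hall's condition since each has at least one neighbour, so 2 is the minimum.

2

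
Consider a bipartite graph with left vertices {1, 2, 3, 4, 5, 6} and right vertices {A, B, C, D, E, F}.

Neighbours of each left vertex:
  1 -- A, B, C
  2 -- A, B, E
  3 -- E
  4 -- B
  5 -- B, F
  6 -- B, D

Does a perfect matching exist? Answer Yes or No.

For example, pair 1→C, 2→A, 3→E, 4→B, 5→F, 6→D.
Every left vertex is matched, so this is a perfect matching.

Yes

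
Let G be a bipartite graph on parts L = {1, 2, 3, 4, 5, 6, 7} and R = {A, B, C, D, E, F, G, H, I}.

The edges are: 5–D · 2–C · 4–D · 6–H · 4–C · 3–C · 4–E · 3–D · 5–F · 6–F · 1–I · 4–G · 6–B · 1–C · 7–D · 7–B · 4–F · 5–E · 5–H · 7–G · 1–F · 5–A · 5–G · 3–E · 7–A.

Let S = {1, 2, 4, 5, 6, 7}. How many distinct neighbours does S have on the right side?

9

The union of neighbours of {1, 2, 4, 5, 6, 7} is {A, B, C, D, E, F, G, H, I}, which has 9 elements.
Since |N(S)| = 9 ≥ |S| = 6, Hall's condition holds for this subset.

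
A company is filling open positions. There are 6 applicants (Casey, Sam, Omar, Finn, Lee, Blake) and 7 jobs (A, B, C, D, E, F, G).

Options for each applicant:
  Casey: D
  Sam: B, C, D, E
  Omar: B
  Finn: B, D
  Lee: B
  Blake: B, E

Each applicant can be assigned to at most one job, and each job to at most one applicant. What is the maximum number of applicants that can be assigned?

4

For example, pair Casey–D, Sam–C, Omar–B, Blake–E.
The set {Casey, Omar, Finn, Lee} has only 2 neighbours ({B, D}), so by Hall's theorem at most 4 of the 6 applicants can be matched.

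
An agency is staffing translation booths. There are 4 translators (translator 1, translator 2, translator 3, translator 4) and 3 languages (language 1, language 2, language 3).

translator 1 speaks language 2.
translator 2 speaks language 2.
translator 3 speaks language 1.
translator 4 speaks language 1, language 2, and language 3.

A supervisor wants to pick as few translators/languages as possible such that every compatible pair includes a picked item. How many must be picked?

The 3 edges translator 1–language 2, translator 3–language 1, translator 4–language 3 form a matching, so any vertex cover needs at least 3 vertices (one per matched edge).
Conversely {translator 3, translator 4, language 2} meets every edge and has exactly 3 vertices, so 3 is optimal.

3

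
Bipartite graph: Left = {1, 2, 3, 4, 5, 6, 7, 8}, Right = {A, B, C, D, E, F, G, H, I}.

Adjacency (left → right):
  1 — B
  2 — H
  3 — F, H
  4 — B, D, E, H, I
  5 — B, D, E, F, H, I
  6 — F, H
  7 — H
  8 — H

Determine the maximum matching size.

For example, pair 1→B, 2→H, 3→F, 4→D, 5→E.
The set {2, 3, 6, 7, 8} has only 2 neighbours ({F, H}), so by Hall's theorem at most 5 of the 8 left vertices can be matched.

5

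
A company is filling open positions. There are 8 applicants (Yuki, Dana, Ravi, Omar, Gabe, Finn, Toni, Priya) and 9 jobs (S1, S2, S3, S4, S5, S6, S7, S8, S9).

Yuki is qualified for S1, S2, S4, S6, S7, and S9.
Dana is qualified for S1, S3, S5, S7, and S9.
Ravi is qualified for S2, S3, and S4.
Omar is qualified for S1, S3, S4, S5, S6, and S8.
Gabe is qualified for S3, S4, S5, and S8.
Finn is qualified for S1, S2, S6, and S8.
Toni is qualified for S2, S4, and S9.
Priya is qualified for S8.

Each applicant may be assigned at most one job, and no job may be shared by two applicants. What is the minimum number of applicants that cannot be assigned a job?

One maximum matching: Yuki-S6, Dana-S7, Ravi-S3, Omar-S1, Gabe-S5, Finn-S2, Toni-S4, Priya-S8.
All 8 applicants are matched, so no larger matching exists.
That matches 8 of the 8, leaving 0 unmatched; no matching can do better.

0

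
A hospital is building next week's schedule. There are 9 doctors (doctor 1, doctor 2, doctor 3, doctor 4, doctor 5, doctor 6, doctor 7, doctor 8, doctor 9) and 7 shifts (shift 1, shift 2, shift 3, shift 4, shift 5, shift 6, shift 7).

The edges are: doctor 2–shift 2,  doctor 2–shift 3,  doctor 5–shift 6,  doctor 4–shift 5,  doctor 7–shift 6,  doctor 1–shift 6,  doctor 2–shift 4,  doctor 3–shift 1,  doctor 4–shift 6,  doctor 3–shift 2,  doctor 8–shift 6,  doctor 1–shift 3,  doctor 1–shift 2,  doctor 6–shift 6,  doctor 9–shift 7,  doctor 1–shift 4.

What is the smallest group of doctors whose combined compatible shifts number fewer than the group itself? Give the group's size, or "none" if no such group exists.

Take S = {doctor 5, doctor 6}. Its neighbourhood is {shift 6}, so |N(S)| = 1 < |S| = 2.
No single vertex violates Hall's condition since each has at least one neighbour, so 2 is the minimum.

2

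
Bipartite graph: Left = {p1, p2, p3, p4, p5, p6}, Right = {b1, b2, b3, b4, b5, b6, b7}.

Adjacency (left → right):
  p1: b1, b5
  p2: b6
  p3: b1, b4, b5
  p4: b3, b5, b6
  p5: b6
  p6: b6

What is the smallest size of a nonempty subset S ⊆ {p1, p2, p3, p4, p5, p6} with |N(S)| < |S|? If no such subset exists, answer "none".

Take S = {p2, p5}. Its neighbourhood is {b6}, so |N(S)| = 1 < |S| = 2.
No single vertex violates Hall's condition since each has at least one neighbour, so 2 is the minimum.

2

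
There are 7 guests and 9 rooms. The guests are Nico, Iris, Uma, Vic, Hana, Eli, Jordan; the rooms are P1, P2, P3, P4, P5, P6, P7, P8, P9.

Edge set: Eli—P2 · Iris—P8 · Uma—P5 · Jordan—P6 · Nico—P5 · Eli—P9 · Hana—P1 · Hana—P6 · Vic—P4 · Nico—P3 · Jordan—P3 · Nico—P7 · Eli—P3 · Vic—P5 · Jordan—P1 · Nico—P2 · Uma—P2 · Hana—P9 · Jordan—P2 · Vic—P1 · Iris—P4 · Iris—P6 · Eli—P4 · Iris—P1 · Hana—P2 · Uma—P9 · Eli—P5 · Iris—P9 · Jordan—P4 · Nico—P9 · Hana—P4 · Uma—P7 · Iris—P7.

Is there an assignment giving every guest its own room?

Yes

For example, pair Nico→P3, Iris→P7, Uma→P5, Vic→P4, Hana→P2, Eli→P9, Jordan→P1.
Every guest is matched, so this matching saturates all of them.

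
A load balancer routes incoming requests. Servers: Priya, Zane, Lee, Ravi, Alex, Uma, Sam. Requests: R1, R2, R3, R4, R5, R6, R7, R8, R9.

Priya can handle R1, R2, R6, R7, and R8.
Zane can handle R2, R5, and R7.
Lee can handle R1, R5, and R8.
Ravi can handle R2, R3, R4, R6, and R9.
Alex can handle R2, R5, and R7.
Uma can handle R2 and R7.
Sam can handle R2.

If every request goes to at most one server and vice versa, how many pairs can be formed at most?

6

For example, pair Priya-R6, Zane-R2, Lee-R8, Ravi-R9, Alex-R5, Uma-R7.
The set {Zane, Alex, Uma, Sam} has only 3 neighbours ({R2, R5, R7}), so by Hall's theorem at most 6 of the 7 servers can be matched.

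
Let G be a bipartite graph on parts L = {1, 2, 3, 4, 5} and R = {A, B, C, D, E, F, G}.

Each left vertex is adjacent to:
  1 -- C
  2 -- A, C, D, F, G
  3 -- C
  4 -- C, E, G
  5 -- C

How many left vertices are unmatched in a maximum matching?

One maximum matching: 1–C, 2–G, 4–E.
The set {1, 3, 5} has only 1 neighbour ({C}), so by Hall's theorem at most 3 of the 5 left vertices can be matched.
That matches 3 of the 5, leaving 2 unmatched; no matching can do better.

2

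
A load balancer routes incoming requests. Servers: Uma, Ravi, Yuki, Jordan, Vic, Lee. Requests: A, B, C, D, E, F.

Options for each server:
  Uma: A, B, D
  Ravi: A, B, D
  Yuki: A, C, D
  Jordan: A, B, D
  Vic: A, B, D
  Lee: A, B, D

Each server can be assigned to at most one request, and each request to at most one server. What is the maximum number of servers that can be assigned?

4

A valid assignment of size 4: Uma–A, Ravi–D, Yuki–C, Jordan–B.
The set {Uma, Ravi, Jordan, Vic, Lee} has only 3 neighbours ({A, B, D}), so by Hall's theorem at most 4 of the 6 servers can be matched.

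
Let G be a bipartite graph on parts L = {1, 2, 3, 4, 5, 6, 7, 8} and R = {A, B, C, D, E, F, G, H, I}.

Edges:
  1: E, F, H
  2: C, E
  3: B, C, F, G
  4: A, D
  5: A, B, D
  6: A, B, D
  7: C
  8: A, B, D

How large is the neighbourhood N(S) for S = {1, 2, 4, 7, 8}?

The union of neighbours of {1, 2, 4, 7, 8} is {A, B, C, D, E, F, H}, which has 7 elements.
Since |N(S)| = 7 ≥ |S| = 5, Hall's condition holds for this subset.

7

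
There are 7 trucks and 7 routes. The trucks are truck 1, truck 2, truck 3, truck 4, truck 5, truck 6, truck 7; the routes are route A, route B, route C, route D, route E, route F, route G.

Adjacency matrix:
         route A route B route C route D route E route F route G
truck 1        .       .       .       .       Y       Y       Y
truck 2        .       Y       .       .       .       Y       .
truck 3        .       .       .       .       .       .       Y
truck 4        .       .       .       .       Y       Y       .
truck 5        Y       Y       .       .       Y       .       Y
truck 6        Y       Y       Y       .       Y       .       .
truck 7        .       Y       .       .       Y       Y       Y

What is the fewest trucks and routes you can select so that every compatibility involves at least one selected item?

6

The 6 edges truck 1–route F, truck 2–route B, truck 3–route G, truck 4–route E, truck 5–route A, truck 6–route C form a matching, so any vertex cover needs at least 6 vertices (one per matched edge).
Conversely {truck 5, truck 6, route B, route E, route F, route G} meets every edge and has exactly 6 vertices, so 6 is optimal.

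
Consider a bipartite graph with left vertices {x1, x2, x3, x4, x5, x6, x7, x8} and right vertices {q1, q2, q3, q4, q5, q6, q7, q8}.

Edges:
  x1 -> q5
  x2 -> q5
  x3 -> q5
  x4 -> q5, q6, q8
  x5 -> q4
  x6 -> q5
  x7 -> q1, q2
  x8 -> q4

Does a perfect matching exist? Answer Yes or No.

No

The set {x1, x2, x3, x5, x6, x8} has only 2 neighbours ({q4, q5}), so by Hall's theorem at most 4 of the 8 left vertices can be matched.
Hence no matching covers every left vertex.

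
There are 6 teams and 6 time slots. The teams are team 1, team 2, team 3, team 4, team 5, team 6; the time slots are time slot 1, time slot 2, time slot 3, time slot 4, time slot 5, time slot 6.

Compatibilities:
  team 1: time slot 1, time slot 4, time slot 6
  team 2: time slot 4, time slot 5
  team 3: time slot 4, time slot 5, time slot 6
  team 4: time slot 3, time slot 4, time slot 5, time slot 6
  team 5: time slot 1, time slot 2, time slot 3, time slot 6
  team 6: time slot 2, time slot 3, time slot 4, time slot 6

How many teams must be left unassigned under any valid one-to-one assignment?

One maximum matching: team 1→time slot 1, team 2→time slot 5, team 3→time slot 6, team 4→time slot 3, team 5→time slot 2, team 6→time slot 4.
This saturates every team, so 6 is the maximum.
That matches 6 of the 6, leaving 0 unmatched; no matching can do better.

0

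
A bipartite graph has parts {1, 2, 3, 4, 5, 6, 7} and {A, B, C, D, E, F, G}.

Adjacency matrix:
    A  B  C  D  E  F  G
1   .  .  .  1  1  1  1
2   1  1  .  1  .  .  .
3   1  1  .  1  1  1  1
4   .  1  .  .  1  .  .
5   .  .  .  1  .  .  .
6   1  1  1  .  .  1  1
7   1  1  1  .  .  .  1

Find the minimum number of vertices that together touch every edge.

7

The 7 edges 1–F, 2–A, 3–G, 4–E, 5–D, 6–C, 7–B form a matching, so any vertex cover needs at least 7 vertices (one per matched edge).
Conversely {1, 2, 3, 4, 5, 6, 7} meets every edge and has exactly 7 vertices, so 7 is optimal.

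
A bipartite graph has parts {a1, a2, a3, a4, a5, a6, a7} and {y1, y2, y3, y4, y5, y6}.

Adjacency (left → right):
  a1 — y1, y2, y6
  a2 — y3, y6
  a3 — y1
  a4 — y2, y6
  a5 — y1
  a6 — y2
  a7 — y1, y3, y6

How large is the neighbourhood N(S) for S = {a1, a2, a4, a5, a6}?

The union of neighbours of {a1, a2, a4, a5, a6} is {y1, y2, y3, y6}, which has 4 elements.
Since |N(S)| = 4 < |S| = 5, Hall's condition fails for this subset.

4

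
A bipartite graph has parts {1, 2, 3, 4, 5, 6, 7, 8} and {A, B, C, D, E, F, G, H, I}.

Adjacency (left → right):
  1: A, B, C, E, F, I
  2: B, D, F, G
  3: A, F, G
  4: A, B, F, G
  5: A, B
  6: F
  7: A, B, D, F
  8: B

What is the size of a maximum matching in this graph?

6

One maximum matching: 1–E, 2–D, 3–G, 4–B, 5–A, 6–F.
The set {2, 3, 4, 5, 6, 7, 8} has only 5 neighbours ({A, B, D, F, G}), so by Hall's theorem at most 6 of the 8 left vertices can be matched.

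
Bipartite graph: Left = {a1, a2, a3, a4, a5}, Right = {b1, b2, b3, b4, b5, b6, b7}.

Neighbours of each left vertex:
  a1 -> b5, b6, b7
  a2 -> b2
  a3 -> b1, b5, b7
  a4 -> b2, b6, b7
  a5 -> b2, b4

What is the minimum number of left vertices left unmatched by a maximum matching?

A valid assignment of size 5: a1–b5, a2–b2, a3–b7, a4–b6, a5–b4.
This saturates every left vertex, so 5 is the maximum.
That matches 5 of the 5, leaving 0 unmatched; no matching can do better.

0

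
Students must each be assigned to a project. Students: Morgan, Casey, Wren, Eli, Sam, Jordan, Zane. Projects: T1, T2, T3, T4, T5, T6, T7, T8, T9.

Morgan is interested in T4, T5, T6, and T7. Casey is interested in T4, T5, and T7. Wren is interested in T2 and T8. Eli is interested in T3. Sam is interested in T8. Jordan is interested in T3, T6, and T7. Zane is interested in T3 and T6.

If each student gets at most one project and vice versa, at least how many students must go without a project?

For example, pair Morgan→T5, Casey→T4, Wren→T2, Eli→T3, Sam→T8, Jordan→T7, Zane→T6.
All 7 students are matched, so no larger matching exists.
That matches 7 of the 7, leaving 0 unmatched; no matching can do better.

0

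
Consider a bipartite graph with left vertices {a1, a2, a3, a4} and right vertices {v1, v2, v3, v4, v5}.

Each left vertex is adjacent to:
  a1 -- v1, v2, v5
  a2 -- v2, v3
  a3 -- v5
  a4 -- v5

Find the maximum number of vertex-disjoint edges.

3

A valid assignment of size 3: a1→v1, a2→v2, a3→v5.
The set {a3, a4} has only 1 neighbour ({v5}), so by Hall's theorem at most 3 of the 4 left vertices can be matched.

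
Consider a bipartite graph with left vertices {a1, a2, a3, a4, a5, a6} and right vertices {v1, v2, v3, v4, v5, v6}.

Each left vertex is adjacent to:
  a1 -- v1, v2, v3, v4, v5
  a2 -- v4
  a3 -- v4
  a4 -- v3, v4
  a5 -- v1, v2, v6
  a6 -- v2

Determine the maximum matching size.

A valid assignment of size 5: a1-v5, a2-v4, a4-v3, a5-v1, a6-v2.
The set {a2, a3} has only 1 neighbour ({v4}), so by Hall's theorem at most 5 of the 6 left vertices can be matched.

5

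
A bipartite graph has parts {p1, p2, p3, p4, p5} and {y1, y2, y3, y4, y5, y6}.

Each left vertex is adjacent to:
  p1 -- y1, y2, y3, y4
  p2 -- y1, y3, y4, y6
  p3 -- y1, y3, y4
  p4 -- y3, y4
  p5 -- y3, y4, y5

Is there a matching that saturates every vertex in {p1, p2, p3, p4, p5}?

Yes

For example, pair p1-y2, p2-y6, p3-y1, p4-y4, p5-y3.
Every left vertex is matched, so this matching saturates all of them.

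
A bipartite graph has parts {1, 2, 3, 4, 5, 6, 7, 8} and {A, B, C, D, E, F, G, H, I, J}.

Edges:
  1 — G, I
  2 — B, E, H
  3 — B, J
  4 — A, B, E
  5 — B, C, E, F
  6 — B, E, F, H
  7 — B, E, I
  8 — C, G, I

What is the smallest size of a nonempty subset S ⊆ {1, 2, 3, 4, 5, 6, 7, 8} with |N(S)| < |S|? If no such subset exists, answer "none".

none

A matching saturating every left vertex exists, for instance 1→G, 2→H, 3→J, 4→A, 5→B, 6→F, 7→E, 8→C.
By Hall's marriage theorem, this means |N(S)| ≥ |S| for every subset S, so no violating subset exists.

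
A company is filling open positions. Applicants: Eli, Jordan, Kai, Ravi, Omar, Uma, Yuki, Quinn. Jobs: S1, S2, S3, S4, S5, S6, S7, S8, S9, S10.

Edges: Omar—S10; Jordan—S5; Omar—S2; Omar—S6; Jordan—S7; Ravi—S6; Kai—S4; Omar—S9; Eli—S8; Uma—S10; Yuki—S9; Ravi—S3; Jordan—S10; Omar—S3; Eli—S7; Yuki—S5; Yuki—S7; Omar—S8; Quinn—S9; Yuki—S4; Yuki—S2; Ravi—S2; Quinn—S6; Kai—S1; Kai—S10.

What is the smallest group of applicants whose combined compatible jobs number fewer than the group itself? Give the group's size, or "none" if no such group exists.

A matching saturating every applicant exists, for instance Eli→S8, Jordan→S5, Kai→S1, Ravi→S3, Omar→S2, Uma→S10, Yuki→S7, Quinn→S6.
By Hall's marriage theorem, this means |N(S)| ≥ |S| for every subset S, so no violating subset exists.

none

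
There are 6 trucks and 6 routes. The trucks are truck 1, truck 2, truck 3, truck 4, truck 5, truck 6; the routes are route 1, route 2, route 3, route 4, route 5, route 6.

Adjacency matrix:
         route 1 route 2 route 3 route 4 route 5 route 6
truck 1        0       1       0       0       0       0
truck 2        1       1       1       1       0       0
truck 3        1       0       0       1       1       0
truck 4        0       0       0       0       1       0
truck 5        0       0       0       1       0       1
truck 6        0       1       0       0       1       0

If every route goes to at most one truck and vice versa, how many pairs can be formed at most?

For example, pair truck 1–route 2, truck 2–route 3, truck 3–route 4, truck 4–route 5, truck 5–route 6.
The set {truck 1, truck 4, truck 6} has only 2 neighbours ({route 2, route 5}), so by Hall's theorem at most 5 of the 6 trucks can be matched.

5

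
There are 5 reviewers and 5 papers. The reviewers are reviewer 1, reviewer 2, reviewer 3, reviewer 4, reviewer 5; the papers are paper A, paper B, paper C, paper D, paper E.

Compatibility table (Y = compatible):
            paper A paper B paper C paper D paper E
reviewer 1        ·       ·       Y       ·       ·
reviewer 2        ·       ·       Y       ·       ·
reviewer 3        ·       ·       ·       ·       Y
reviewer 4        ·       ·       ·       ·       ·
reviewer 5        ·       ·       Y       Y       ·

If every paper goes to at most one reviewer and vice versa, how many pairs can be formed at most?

One maximum matching: reviewer 1-paper C, reviewer 3-paper E, reviewer 5-paper D.
The set {reviewer 1, reviewer 2, reviewer 4} has only 1 neighbour ({paper C}), so by Hall's theorem at most 3 of the 5 reviewers can be matched.

3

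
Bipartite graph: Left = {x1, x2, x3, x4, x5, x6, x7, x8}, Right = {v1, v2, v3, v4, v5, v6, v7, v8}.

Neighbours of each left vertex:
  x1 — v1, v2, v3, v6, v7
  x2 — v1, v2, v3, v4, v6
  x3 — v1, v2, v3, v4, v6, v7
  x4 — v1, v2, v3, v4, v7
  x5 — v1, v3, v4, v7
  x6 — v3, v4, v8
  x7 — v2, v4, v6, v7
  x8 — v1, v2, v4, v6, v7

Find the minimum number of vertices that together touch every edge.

7

{x6, v1, v2, v3, v4, v6, v7} is a vertex cover of size 7: every edge has an endpoint in this set.
No smaller cover exists because x1–v6, x2–v4, x3–v3, x4–v1, x5–v7, x6–v8, x7–v2 is a matching of size 7, and a cover must include an endpoint of each of these disjoint edges (König's theorem).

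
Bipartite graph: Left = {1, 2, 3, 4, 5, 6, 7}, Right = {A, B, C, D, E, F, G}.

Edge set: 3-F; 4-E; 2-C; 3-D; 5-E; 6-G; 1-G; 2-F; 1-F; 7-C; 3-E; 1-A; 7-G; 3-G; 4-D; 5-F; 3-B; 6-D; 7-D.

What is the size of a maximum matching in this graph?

7

One maximum matching: 1-A, 2-C, 3-B, 4-E, 5-F, 6-D, 7-G.
This saturates every left vertex, so 7 is the maximum.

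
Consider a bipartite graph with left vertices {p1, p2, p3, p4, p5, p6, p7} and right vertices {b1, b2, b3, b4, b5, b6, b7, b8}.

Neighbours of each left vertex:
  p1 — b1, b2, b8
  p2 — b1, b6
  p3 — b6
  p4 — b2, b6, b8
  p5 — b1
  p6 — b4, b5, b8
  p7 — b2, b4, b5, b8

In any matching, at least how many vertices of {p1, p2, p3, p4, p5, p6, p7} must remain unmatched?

A valid assignment of size 6: p1→b2, p2→b1, p3→b6, p4→b8, p6→b4, p7→b5.
The set {p2, p3, p5} has only 2 neighbours ({b1, b6}), so by Hall's theorem at most 6 of the 7 left vertices can be matched.
That matches 6 of the 7, leaving 1 unmatched; no matching can do better.

1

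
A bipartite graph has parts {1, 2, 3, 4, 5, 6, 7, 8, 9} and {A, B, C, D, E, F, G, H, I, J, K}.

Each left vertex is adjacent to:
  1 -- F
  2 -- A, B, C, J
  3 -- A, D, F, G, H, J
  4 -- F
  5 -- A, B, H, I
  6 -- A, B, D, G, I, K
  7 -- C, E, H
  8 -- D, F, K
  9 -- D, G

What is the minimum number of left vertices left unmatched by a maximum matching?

1

One maximum matching: 1–F, 2–B, 3–J, 5–I, 6–A, 7–E, 8–D, 9–G.
The set {1, 4} has only 1 neighbour ({F}), so by Hall's theorem at most 8 of the 9 left vertices can be matched.
That matches 8 of the 9, leaving 1 unmatched; no matching can do better.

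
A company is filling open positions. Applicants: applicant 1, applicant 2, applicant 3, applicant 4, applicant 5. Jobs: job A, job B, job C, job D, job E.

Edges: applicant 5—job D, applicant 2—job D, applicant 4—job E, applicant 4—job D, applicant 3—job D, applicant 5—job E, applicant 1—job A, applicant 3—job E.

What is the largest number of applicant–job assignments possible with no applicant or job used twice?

A valid assignment of size 3: applicant 1→job A, applicant 2→job D, applicant 3→job E.
The set {applicant 2, applicant 3, applicant 4, applicant 5} has only 2 neighbours ({job D, job E}), so by Hall's theorem at most 3 of the 5 applicants can be matched.

3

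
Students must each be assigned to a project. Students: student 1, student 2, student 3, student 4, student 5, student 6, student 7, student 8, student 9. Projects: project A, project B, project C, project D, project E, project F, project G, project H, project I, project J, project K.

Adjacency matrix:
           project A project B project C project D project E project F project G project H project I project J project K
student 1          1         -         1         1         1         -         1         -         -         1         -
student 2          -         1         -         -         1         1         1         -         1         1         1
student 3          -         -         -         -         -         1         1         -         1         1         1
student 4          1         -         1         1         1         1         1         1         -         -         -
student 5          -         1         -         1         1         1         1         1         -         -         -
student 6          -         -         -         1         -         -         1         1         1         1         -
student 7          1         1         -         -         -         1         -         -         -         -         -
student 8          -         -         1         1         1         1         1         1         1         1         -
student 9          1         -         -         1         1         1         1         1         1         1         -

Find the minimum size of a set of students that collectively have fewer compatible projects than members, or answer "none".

none

A matching saturating every student exists, for instance student 1→project C, student 2→project E, student 3→project I, student 4→project F, student 5→project B, student 6→project J, student 7→project A, student 8→project G, student 9→project H.
By Hall's marriage theorem, this means |N(S)| ≥ |S| for every subset S, so no violating subset exists.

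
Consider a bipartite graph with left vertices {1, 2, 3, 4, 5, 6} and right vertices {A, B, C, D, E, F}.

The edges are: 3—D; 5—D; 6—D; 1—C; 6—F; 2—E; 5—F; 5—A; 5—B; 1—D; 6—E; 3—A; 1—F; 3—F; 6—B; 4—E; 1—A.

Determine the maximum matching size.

5

A valid assignment of size 5: 1-C, 2-E, 3-D, 5-F, 6-B.
The set {2, 4} has only 1 neighbour ({E}), so by Hall's theorem at most 5 of the 6 left vertices can be matched.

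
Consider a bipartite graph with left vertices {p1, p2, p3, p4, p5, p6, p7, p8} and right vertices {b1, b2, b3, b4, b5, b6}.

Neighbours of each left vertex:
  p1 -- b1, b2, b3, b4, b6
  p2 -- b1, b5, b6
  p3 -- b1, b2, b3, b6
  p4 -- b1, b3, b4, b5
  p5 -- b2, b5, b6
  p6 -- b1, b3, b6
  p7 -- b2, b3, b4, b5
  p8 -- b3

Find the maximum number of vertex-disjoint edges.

For example, pair p1-b1, p2-b5, p3-b6, p4-b4, p5-b2, p6-b3.
The set {p1, p2, p3, p4, p5, p6, p7, p8} has only 6 neighbours ({b1, b2, b3, b4, b5, b6}), so by Hall's theorem at most 6 of the 8 left vertices can be matched.

6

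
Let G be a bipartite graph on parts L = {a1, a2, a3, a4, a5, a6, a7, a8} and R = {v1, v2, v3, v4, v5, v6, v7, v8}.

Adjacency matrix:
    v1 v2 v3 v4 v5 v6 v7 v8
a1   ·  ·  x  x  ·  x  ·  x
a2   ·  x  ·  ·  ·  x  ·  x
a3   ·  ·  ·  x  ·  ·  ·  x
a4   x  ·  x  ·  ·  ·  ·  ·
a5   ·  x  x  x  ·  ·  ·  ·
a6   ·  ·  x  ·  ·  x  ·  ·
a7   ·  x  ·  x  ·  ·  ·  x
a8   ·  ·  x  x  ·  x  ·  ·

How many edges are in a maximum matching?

A valid assignment of size 6: a1–v3, a2–v2, a3–v8, a4–v1, a5–v4, a6–v6.
The set {a1, a2, a3, a5, a6, a7, a8} has only 5 neighbours ({v2, v3, v4, v6, v8}), so by Hall's theorem at most 6 of the 8 left vertices can be matched.

6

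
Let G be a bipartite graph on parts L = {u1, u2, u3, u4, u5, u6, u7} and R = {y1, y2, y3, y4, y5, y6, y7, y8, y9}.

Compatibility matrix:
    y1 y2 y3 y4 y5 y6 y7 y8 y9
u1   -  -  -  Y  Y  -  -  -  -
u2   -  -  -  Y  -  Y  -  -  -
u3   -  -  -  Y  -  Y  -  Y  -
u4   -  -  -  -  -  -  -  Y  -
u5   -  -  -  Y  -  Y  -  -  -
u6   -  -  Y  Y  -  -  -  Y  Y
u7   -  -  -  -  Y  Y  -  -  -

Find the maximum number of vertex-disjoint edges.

5

For example, pair u1–y5, u2–y6, u3–y4, u4–y8, u6–y3.
The set {u1, u2, u3, u4, u5, u7} has only 4 neighbours ({y4, y5, y6, y8}), so by Hall's theorem at most 5 of the 7 left vertices can be matched.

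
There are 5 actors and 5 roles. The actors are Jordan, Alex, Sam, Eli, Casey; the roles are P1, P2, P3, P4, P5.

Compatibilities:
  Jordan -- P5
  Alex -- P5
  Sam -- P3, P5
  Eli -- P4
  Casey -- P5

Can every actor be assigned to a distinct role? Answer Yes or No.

The set {Jordan, Alex, Casey} has only 1 neighbour ({P5}), so by Hall's theorem at most 3 of the 5 actors can be matched.
Hence no matching covers every actor.

No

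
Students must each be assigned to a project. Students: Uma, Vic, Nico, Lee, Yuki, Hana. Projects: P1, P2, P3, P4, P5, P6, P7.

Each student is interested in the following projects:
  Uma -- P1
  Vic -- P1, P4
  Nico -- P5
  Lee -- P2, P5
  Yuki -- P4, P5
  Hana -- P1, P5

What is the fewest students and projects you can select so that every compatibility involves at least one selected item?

The 4 edges Uma–P1, Vic–P4, Nico–P5, Lee–P2 form a matching, so any vertex cover needs at least 4 vertices (one per matched edge).
Conversely {Lee, P1, P4, P5} meets every edge and has exactly 4 vertices, so 4 is optimal.

4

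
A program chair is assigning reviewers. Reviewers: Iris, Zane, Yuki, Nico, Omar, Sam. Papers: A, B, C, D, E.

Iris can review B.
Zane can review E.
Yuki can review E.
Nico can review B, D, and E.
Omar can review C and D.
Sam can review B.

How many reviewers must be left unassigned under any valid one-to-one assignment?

2

One maximum matching: Iris–B, Zane–E, Nico–D, Omar–C.
The set {Iris, Zane, Yuki, Sam} has only 2 neighbours ({B, E}), so by Hall's theorem at most 4 of the 6 reviewers can be matched.
That matches 4 of the 6, leaving 2 unmatched; no matching can do better.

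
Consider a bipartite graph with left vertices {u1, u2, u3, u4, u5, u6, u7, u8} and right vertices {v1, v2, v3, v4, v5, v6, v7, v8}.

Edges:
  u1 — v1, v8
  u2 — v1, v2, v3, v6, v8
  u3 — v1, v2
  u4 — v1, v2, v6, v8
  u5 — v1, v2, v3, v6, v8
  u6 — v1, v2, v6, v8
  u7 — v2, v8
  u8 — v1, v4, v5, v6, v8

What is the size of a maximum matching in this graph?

6

One maximum matching: u1–v8, u2–v2, u3–v1, u4–v6, u5–v3, u8–v5.
The set {u1, u2, u3, u4, u5, u6, u7} has only 5 neighbours ({v1, v2, v3, v6, v8}), so by Hall's theorem at most 6 of the 8 left vertices can be matched.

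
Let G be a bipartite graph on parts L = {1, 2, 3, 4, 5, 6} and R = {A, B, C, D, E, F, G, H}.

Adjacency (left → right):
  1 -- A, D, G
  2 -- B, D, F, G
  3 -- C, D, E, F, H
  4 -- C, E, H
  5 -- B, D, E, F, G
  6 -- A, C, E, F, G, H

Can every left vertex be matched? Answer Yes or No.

Yes

One maximum matching: 1→D, 2→B, 3→H, 4→C, 5→E, 6→G.
Every left vertex is matched, so this matching saturates all of them.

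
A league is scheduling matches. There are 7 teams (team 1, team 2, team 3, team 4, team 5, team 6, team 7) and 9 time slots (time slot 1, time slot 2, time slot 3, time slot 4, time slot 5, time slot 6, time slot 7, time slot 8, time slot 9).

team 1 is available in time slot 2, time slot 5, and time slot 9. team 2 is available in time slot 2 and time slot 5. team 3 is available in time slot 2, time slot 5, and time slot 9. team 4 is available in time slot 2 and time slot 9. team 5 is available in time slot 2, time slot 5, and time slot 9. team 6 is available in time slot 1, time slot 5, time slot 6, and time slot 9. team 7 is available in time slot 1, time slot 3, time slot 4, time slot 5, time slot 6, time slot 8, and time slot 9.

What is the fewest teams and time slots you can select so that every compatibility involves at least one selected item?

A maximum matching has 5 edges (e.g. team 1–time slot 9, team 2–time slot 5, team 3–time slot 2, team 6–time slot 6, team 7–time slot 8).
By König's theorem the minimum vertex cover has the same size. One such cover is {team 6, team 7, time slot 2, time slot 5, time slot 9}.

5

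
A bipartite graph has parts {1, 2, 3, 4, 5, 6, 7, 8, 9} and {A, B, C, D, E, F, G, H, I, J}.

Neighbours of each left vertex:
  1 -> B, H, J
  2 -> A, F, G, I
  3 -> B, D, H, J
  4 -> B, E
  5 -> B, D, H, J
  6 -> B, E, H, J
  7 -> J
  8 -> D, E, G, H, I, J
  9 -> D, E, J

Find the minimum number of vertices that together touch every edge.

{2, 8, B, D, E, H, J} is a vertex cover of size 7: every edge has an endpoint in this set.
No smaller cover exists because 1–B, 2–I, 3–D, 4–E, 5–J, 6–H, 8–G is a matching of size 7, and a cover must include an endpoint of each of these disjoint edges (König's theorem).

7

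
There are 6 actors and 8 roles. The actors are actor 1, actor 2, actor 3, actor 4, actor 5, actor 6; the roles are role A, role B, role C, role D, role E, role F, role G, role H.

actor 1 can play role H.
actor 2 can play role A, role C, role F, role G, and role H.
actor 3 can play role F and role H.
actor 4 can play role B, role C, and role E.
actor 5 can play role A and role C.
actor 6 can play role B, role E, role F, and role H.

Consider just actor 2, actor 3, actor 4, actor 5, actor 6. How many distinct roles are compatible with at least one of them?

The union of neighbours of {actor 2, actor 3, actor 4, actor 5, actor 6} is {role A, role B, role C, role E, role F, role G, role H}, which has 7 elements.
Since |N(S)| = 7 ≥ |S| = 5, Hall's condition holds for this subset.

7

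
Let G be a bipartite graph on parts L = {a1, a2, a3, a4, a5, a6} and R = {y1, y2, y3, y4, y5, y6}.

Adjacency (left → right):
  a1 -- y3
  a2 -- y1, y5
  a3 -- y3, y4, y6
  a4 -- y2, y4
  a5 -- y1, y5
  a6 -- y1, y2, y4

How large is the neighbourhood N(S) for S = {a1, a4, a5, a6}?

The union of neighbours of {a1, a4, a5, a6} is {y1, y2, y3, y4, y5}, which has 5 elements.
Since |N(S)| = 5 ≥ |S| = 4, Hall's condition holds for this subset.

5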